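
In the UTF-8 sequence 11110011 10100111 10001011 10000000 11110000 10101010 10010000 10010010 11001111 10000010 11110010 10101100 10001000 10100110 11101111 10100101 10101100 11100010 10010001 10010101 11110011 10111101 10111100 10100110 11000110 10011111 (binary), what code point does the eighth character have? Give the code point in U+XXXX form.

U+019F

Offset 0: leading byte 0xF3 = 11110011 → 4-byte char #1 = F3 A7 8B 80.
Offset 4: leading byte 0xF0 = 11110000 → 4-byte char #2 = F0 AA 90 92.
Offset 8: leading byte 0xCF = 11001111 → 2-byte char #3 = CF 82.
Offset 10: leading byte 0xF2 = 11110010 → 4-byte char #4 = F2 AC 88 A6.
Offset 14: leading byte 0xEF = 11101111 → 3-byte char #5 = EF A5 AC.
Offset 17: leading byte 0xE2 = 11100010 → 3-byte char #6 = E2 91 95.
Offset 20: leading byte 0xF3 = 11110011 → 4-byte char #7 = F3 BD BC A6.
Offset 24: leading byte 0xC6 = 11000110 → 2-byte char #8 = C6 9F.
Leading byte 0xC6 = 11000110 matches 110xxxxx → 2-byte sequence.
Byte 1: 0xC6 = 11000110, payload 00110 (5 bits).
Byte 2: 0x9F = 10011111 (10xxxxxx ✓), payload 011111.
Concatenate: 00110011111 = 0x19F (11 bits → U+019F).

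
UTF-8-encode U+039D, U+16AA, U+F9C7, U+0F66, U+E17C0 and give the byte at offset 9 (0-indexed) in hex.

0xBD

U+039D → 2-byte form CE 9D at offsets 0–1.
U+16AA → 3-byte form E1 9A AA at offsets 2–4.
U+F9C7 → 3-byte form EF A7 87 at offsets 5–7.
U+0F66 → 3-byte form E0 BD A6 at offsets 8–10.
Offset 9 falls in char 4's range; it's byte 2 of E0 BD A6 = 0xBD.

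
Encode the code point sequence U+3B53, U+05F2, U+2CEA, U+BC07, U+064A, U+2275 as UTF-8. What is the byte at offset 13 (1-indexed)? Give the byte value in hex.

0x8A

1-indexed offset 13 is 0-indexed offset 12.
U+3B53 → 3-byte form E3 AD 93 at offsets 0–2.
U+05F2 → 2-byte form D7 B2 at offsets 3–4.
U+2CEA → 3-byte form E2 B3 AA at offsets 5–7.
U+BC07 → 3-byte form EB B0 87 at offsets 8–10.
U+064A → 2-byte form D9 8A at offsets 11–12.
Offset 12 falls in char 5's range; it's byte 2 of D9 8A = 0x8A.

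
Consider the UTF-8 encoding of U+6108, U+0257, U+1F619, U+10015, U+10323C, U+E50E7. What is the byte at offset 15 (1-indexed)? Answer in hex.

1-indexed offset 15 is 0-indexed offset 14.
U+6108 → 3-byte form E6 84 88 at offsets 0–2.
U+0257 → 2-byte form C9 97 at offsets 3–4.
U+1F619 → 4-byte form F0 9F 98 99 at offsets 5–8.
U+10015 → 4-byte form F0 90 80 95 at offsets 9–12.
U+10323C → 4-byte form F4 83 88 BC at offsets 13–16.
Offset 14 falls in char 5's range; it's byte 2 of F4 83 88 BC = 0x83.

0x83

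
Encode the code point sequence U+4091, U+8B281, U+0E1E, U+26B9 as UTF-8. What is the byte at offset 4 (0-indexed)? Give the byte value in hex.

0x8B

U+4091 → 3-byte form E4 82 91 at offsets 0–2.
U+8B281 → 4-byte form F2 8B 8A 81 at offsets 3–6.
Offset 4 falls in char 2's range; it's byte 2 of F2 8B 8A 81 = 0x8B.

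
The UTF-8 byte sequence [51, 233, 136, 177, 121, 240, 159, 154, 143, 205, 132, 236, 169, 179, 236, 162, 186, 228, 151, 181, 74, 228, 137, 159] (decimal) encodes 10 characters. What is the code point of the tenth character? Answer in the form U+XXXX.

Offset 0: leading byte 0x33 = 00110011 → 1-byte char #1 = 33.
Offset 1: leading byte 0xE9 = 11101001 → 3-byte char #2 = E9 88 B1.
Offset 4: leading byte 0x79 = 01111001 → 1-byte char #3 = 79.
Offset 5: leading byte 0xF0 = 11110000 → 4-byte char #4 = F0 9F 9A 8F.
Offset 9: leading byte 0xCD = 11001101 → 2-byte char #5 = CD 84.
Offset 11: leading byte 0xEC = 11101100 → 3-byte char #6 = EC A9 B3.
Offset 14: leading byte 0xEC = 11101100 → 3-byte char #7 = EC A2 BA.
Offset 17: leading byte 0xE4 = 11100100 → 3-byte char #8 = E4 97 B5.
Offset 20: leading byte 0x4A = 01001010 → 1-byte char #9 = 4A.
Offset 21: leading byte 0xE4 = 11100100 → 3-byte char #10 = E4 89 9F.
Leading byte 0xE4 = 11100100 matches 1110xxxx → 3-byte sequence.
Byte 1: 0xE4 = 11100100, payload 0100 (4 bits).
Byte 2: 0x89 = 10001001 (10xxxxxx ✓), payload 001001.
Byte 3: 0x9F = 10011111 (10xxxxxx ✓), payload 011111.
Concatenate: 0100001001011111 = 0x425F (16 bits → U+425F).

U+425F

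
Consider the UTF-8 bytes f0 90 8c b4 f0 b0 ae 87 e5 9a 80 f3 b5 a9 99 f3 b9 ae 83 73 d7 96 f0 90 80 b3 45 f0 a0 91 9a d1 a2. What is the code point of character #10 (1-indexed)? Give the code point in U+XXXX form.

Offset 0: leading byte 0xF0 = 11110000 → 4-byte char #1 = F0 90 8C B4.
Offset 4: leading byte 0xF0 = 11110000 → 4-byte char #2 = F0 B0 AE 87.
Offset 8: leading byte 0xE5 = 11100101 → 3-byte char #3 = E5 9A 80.
Offset 11: leading byte 0xF3 = 11110011 → 4-byte char #4 = F3 B5 A9 99.
Offset 15: leading byte 0xF3 = 11110011 → 4-byte char #5 = F3 B9 AE 83.
Offset 19: leading byte 0x73 = 01110011 → 1-byte char #6 = 73.
Offset 20: leading byte 0xD7 = 11010111 → 2-byte char #7 = D7 96.
Offset 22: leading byte 0xF0 = 11110000 → 4-byte char #8 = F0 90 80 B3.
Offset 26: leading byte 0x45 = 01000101 → 1-byte char #9 = 45.
Offset 27: leading byte 0xF0 = 11110000 → 4-byte char #10 = F0 A0 91 9A.
Leading byte 0xF0 = 11110000 matches 11110xxx → 4-byte sequence.
Byte 1: 0xF0 = 11110000, payload 000 (3 bits).
Byte 2: 0xA0 = 10100000 (10xxxxxx ✓), payload 100000.
Byte 3: 0x91 = 10010001 (10xxxxxx ✓), payload 010001.
Byte 4: 0x9A = 10011010 (10xxxxxx ✓), payload 011010.
Concatenate: 000100000010001011010 = 0x2045A (21 bits → U+2045A).

U+2045A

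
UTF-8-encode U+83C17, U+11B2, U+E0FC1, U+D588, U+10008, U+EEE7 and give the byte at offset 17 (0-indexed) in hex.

U+83C17 → 4-byte form F2 83 B0 97 at offsets 0–3.
U+11B2 → 3-byte form E1 86 B2 at offsets 4–6.
U+E0FC1 → 4-byte form F3 A0 BF 81 at offsets 7–10.
U+D588 → 3-byte form ED 96 88 at offsets 11–13.
U+10008 → 4-byte form F0 90 80 88 at offsets 14–17.
Offset 17 falls in char 5's range; it's byte 4 of F0 90 80 88 = 0x88.

0x88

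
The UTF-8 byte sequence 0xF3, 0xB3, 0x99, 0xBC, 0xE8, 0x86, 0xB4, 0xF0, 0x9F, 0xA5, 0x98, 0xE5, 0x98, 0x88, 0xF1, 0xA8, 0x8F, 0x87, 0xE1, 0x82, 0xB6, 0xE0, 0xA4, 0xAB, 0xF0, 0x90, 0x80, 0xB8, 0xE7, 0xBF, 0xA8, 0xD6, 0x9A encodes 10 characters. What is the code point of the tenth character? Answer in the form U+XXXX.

Offset 0: leading byte 0xF3 = 11110011 → 4-byte char #1 = F3 B3 99 BC.
Offset 4: leading byte 0xE8 = 11101000 → 3-byte char #2 = E8 86 B4.
Offset 7: leading byte 0xF0 = 11110000 → 4-byte char #3 = F0 9F A5 98.
Offset 11: leading byte 0xE5 = 11100101 → 3-byte char #4 = E5 98 88.
Offset 14: leading byte 0xF1 = 11110001 → 4-byte char #5 = F1 A8 8F 87.
Offset 18: leading byte 0xE1 = 11100001 → 3-byte char #6 = E1 82 B6.
Offset 21: leading byte 0xE0 = 11100000 → 3-byte char #7 = E0 A4 AB.
Offset 24: leading byte 0xF0 = 11110000 → 4-byte char #8 = F0 90 80 B8.
Offset 28: leading byte 0xE7 = 11100111 → 3-byte char #9 = E7 BF A8.
Offset 31: leading byte 0xD6 = 11010110 → 2-byte char #10 = D6 9A.
Leading byte 0xD6 = 11010110 matches 110xxxxx → 2-byte sequence.
Byte 1: 0xD6 = 11010110, payload 10110 (5 bits).
Byte 2: 0x9A = 10011010 (10xxxxxx ✓), payload 011010.
Concatenate: 10110011010 = 0x59A (11 bits → U+059A).

U+059A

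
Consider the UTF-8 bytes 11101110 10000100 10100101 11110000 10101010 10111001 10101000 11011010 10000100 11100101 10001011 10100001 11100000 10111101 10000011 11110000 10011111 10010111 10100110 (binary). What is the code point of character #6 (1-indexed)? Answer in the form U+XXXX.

U+1F5E6

Offset 0: leading byte 0xEE = 11101110 → 3-byte char #1 = EE 84 A5.
Offset 3: leading byte 0xF0 = 11110000 → 4-byte char #2 = F0 AA B9 A8.
Offset 7: leading byte 0xDA = 11011010 → 2-byte char #3 = DA 84.
Offset 9: leading byte 0xE5 = 11100101 → 3-byte char #4 = E5 8B A1.
Offset 12: leading byte 0xE0 = 11100000 → 3-byte char #5 = E0 BD 83.
Offset 15: leading byte 0xF0 = 11110000 → 4-byte char #6 = F0 9F 97 A6.
Leading byte 0xF0 = 11110000 matches 11110xxx → 4-byte sequence.
Byte 1: 0xF0 = 11110000, payload 000 (3 bits).
Byte 2: 0x9F = 10011111 (10xxxxxx ✓), payload 011111.
Byte 3: 0x97 = 10010111 (10xxxxxx ✓), payload 010111.
Byte 4: 0xA6 = 10100110 (10xxxxxx ✓), payload 100110.
Concatenate: 000011111010111100110 = 0x1F5E6 (21 bits → U+1F5E6).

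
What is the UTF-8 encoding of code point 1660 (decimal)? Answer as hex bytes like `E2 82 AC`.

D9 BC

U+067C = 0x67C = 1660 decimal. In range U+0080–U+07FF → 2-byte form: 110xxxxx 10xxxxxx.
Binary (11 bits): 11001111100.
Split 5+6: 11001 | 111100.
Byte 1: 11011001 = 0xD9.
Byte 2: 10111100 = 0xBC.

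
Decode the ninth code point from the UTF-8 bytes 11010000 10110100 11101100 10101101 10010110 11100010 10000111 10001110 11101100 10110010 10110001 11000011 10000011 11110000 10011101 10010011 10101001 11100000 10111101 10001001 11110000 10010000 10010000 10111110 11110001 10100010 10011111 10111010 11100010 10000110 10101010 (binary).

U+627FA

Offset 0: leading byte 0xD0 = 11010000 → 2-byte char #1 = D0 B4.
Offset 2: leading byte 0xEC = 11101100 → 3-byte char #2 = EC AD 96.
Offset 5: leading byte 0xE2 = 11100010 → 3-byte char #3 = E2 87 8E.
Offset 8: leading byte 0xEC = 11101100 → 3-byte char #4 = EC B2 B1.
Offset 11: leading byte 0xC3 = 11000011 → 2-byte char #5 = C3 83.
Offset 13: leading byte 0xF0 = 11110000 → 4-byte char #6 = F0 9D 93 A9.
Offset 17: leading byte 0xE0 = 11100000 → 3-byte char #7 = E0 BD 89.
Offset 20: leading byte 0xF0 = 11110000 → 4-byte char #8 = F0 90 90 BE.
Offset 24: leading byte 0xF1 = 11110001 → 4-byte char #9 = F1 A2 9F BA.
Leading byte 0xF1 = 11110001 matches 11110xxx → 4-byte sequence.
Byte 1: 0xF1 = 11110001, payload 001 (3 bits).
Byte 2: 0xA2 = 10100010 (10xxxxxx ✓), payload 100010.
Byte 3: 0x9F = 10011111 (10xxxxxx ✓), payload 011111.
Byte 4: 0xBA = 10111010 (10xxxxxx ✓), payload 111010.
Concatenate: 001100010011111111010 = 0x627FA (21 bits → U+627FA).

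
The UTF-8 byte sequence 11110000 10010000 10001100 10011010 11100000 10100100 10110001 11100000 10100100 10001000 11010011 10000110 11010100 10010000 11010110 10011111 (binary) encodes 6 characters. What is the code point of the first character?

U+1031A

Offset 0: leading byte 0xF0 = 11110000 → 4-byte char #1 = F0 90 8C 9A.
Leading byte 0xF0 = 11110000 matches 11110xxx → 4-byte sequence.
Byte 1: 0xF0 = 11110000, payload 000 (3 bits).
Byte 2: 0x90 = 10010000 (10xxxxxx ✓), payload 010000.
Byte 3: 0x8C = 10001100 (10xxxxxx ✓), payload 001100.
Byte 4: 0x9A = 10011010 (10xxxxxx ✓), payload 011010.
Concatenate: 000010000001100011010 = 0x1031A (21 bits → U+1031A).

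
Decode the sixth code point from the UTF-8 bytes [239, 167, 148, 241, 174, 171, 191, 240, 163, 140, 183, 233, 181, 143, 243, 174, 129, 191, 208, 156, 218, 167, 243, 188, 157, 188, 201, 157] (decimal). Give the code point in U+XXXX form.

U+041C

Offset 0: leading byte 0xEF = 11101111 → 3-byte char #1 = EF A7 94.
Offset 3: leading byte 0xF1 = 11110001 → 4-byte char #2 = F1 AE AB BF.
Offset 7: leading byte 0xF0 = 11110000 → 4-byte char #3 = F0 A3 8C B7.
Offset 11: leading byte 0xE9 = 11101001 → 3-byte char #4 = E9 B5 8F.
Offset 14: leading byte 0xF3 = 11110011 → 4-byte char #5 = F3 AE 81 BF.
Offset 18: leading byte 0xD0 = 11010000 → 2-byte char #6 = D0 9C.
Leading byte 0xD0 = 11010000 matches 110xxxxx → 2-byte sequence.
Byte 1: 0xD0 = 11010000, payload 10000 (5 bits).
Byte 2: 0x9C = 10011100 (10xxxxxx ✓), payload 011100.
Concatenate: 10000011100 = 0x41C (11 bits → U+041C).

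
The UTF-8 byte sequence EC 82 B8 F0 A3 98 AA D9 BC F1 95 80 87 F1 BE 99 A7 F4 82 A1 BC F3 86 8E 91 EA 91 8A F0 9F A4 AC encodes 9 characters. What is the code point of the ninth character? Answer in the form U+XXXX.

Offset 0: leading byte 0xEC = 11101100 → 3-byte char #1 = EC 82 B8.
Offset 3: leading byte 0xF0 = 11110000 → 4-byte char #2 = F0 A3 98 AA.
Offset 7: leading byte 0xD9 = 11011001 → 2-byte char #3 = D9 BC.
Offset 9: leading byte 0xF1 = 11110001 → 4-byte char #4 = F1 95 80 87.
Offset 13: leading byte 0xF1 = 11110001 → 4-byte char #5 = F1 BE 99 A7.
Offset 17: leading byte 0xF4 = 11110100 → 4-byte char #6 = F4 82 A1 BC.
Offset 21: leading byte 0xF3 = 11110011 → 4-byte char #7 = F3 86 8E 91.
Offset 25: leading byte 0xEA = 11101010 → 3-byte char #8 = EA 91 8A.
Offset 28: leading byte 0xF0 = 11110000 → 4-byte char #9 = F0 9F A4 AC.
Leading byte 0xF0 = 11110000 matches 11110xxx → 4-byte sequence.
Byte 1: 0xF0 = 11110000, payload 000 (3 bits).
Byte 2: 0x9F = 10011111 (10xxxxxx ✓), payload 011111.
Byte 3: 0xA4 = 10100100 (10xxxxxx ✓), payload 100100.
Byte 4: 0xAC = 10101100 (10xxxxxx ✓), payload 101100.
Concatenate: 000011111100100101100 = 0x1F92C (21 bits → U+1F92C).

U+1F92C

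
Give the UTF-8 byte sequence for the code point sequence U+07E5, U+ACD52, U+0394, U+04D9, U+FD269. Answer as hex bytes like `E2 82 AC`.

DF A5 F2 AC B5 92 CE 94 D3 99 F3 BD 89 A9

U+07E5: 2-byte form → DF A5.
U+ACD52: 4-byte form → F2 AC B5 92.
U+0394: 2-byte form → CE 94.
U+04D9: 2-byte form → D3 99.
U+FD269: 4-byte form → F3 BD 89 A9.
Concatenated (14 bytes): DF A5 F2 AC B5 92 CE 94 D3 99 F3 BD 89 A9.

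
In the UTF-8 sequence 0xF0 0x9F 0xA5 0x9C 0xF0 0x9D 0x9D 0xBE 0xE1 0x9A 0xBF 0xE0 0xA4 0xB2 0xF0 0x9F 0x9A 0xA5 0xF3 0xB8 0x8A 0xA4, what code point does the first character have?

Offset 0: leading byte 0xF0 = 11110000 → 4-byte char #1 = F0 9F A5 9C.
Leading byte 0xF0 = 11110000 matches 11110xxx → 4-byte sequence.
Byte 1: 0xF0 = 11110000, payload 000 (3 bits).
Byte 2: 0x9F = 10011111 (10xxxxxx ✓), payload 011111.
Byte 3: 0xA5 = 10100101 (10xxxxxx ✓), payload 100101.
Byte 4: 0x9C = 10011100 (10xxxxxx ✓), payload 011100.
Concatenate: 000011111100101011100 = 0x1F95C (21 bits → U+1F95C).

U+1F95C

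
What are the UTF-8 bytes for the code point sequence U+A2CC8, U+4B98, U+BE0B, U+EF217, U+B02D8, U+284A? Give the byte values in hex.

F2 A2 B3 88 E4 AE 98 EB B8 8B F3 AF 88 97 F2 B0 8B 98 E2 A1 8A

U+A2CC8: 4-byte form → F2 A2 B3 88.
U+4B98: 3-byte form → E4 AE 98.
U+BE0B: 3-byte form → EB B8 8B.
U+EF217: 4-byte form → F3 AF 88 97.
U+B02D8: 4-byte form → F2 B0 8B 98.
U+284A: 3-byte form → E2 A1 8A.
Concatenated (21 bytes): F2 A2 B3 88 E4 AE 98 EB B8 8B F3 AF 88 97 F2 B0 8B 98 E2 A1 8A.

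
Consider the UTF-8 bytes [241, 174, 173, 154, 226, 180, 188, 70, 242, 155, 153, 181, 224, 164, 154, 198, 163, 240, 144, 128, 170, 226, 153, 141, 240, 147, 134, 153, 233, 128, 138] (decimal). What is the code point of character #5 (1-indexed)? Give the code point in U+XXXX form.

U+091A

Offset 0: leading byte 0xF1 = 11110001 → 4-byte char #1 = F1 AE AD 9A.
Offset 4: leading byte 0xE2 = 11100010 → 3-byte char #2 = E2 B4 BC.
Offset 7: leading byte 0x46 = 01000110 → 1-byte char #3 = 46.
Offset 8: leading byte 0xF2 = 11110010 → 4-byte char #4 = F2 9B 99 B5.
Offset 12: leading byte 0xE0 = 11100000 → 3-byte char #5 = E0 A4 9A.
Leading byte 0xE0 = 11100000 matches 1110xxxx → 3-byte sequence.
Byte 1: 0xE0 = 11100000, payload 0000 (4 bits).
Byte 2: 0xA4 = 10100100 (10xxxxxx ✓), payload 100100.
Byte 3: 0x9A = 10011010 (10xxxxxx ✓), payload 011010.
Concatenate: 0000100100011010 = 0x91A (16 bits → U+091A).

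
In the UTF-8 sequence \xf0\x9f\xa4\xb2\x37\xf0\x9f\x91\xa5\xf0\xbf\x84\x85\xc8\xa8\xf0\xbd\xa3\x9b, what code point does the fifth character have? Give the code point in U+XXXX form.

Offset 0: leading byte 0xF0 = 11110000 → 4-byte char #1 = F0 9F A4 B2.
Offset 4: leading byte 0x37 = 00110111 → 1-byte char #2 = 37.
Offset 5: leading byte 0xF0 = 11110000 → 4-byte char #3 = F0 9F 91 A5.
Offset 9: leading byte 0xF0 = 11110000 → 4-byte char #4 = F0 BF 84 85.
Offset 13: leading byte 0xC8 = 11001000 → 2-byte char #5 = C8 A8.
Leading byte 0xC8 = 11001000 matches 110xxxxx → 2-byte sequence.
Byte 1: 0xC8 = 11001000, payload 01000 (5 bits).
Byte 2: 0xA8 = 10101000 (10xxxxxx ✓), payload 101000.
Concatenate: 01000101000 = 0x228 (11 bits → U+0228).

U+0228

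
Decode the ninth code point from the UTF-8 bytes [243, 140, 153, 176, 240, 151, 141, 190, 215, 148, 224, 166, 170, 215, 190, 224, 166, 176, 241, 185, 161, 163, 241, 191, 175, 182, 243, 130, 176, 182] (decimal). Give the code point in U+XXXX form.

Offset 0: leading byte 0xF3 = 11110011 → 4-byte char #1 = F3 8C 99 B0.
Offset 4: leading byte 0xF0 = 11110000 → 4-byte char #2 = F0 97 8D BE.
Offset 8: leading byte 0xD7 = 11010111 → 2-byte char #3 = D7 94.
Offset 10: leading byte 0xE0 = 11100000 → 3-byte char #4 = E0 A6 AA.
Offset 13: leading byte 0xD7 = 11010111 → 2-byte char #5 = D7 BE.
Offset 15: leading byte 0xE0 = 11100000 → 3-byte char #6 = E0 A6 B0.
Offset 18: leading byte 0xF1 = 11110001 → 4-byte char #7 = F1 B9 A1 A3.
Offset 22: leading byte 0xF1 = 11110001 → 4-byte char #8 = F1 BF AF B6.
Offset 26: leading byte 0xF3 = 11110011 → 4-byte char #9 = F3 82 B0 B6.
Leading byte 0xF3 = 11110011 matches 11110xxx → 4-byte sequence.
Byte 1: 0xF3 = 11110011, payload 011 (3 bits).
Byte 2: 0x82 = 10000010 (10xxxxxx ✓), payload 000010.
Byte 3: 0xB0 = 10110000 (10xxxxxx ✓), payload 110000.
Byte 4: 0xB6 = 10110110 (10xxxxxx ✓), payload 110110.
Concatenate: 011000010110000110110 = 0xC2C36 (21 bits → U+C2C36).

U+C2C36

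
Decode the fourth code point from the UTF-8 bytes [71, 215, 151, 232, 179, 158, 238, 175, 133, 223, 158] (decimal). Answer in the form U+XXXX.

U+EBC5

Offset 0: leading byte 0x47 = 01000111 → 1-byte char #1 = 47.
Offset 1: leading byte 0xD7 = 11010111 → 2-byte char #2 = D7 97.
Offset 3: leading byte 0xE8 = 11101000 → 3-byte char #3 = E8 B3 9E.
Offset 6: leading byte 0xEE = 11101110 → 3-byte char #4 = EE AF 85.
Leading byte 0xEE = 11101110 matches 1110xxxx → 3-byte sequence.
Byte 1: 0xEE = 11101110, payload 1110 (4 bits).
Byte 2: 0xAF = 10101111 (10xxxxxx ✓), payload 101111.
Byte 3: 0x85 = 10000101 (10xxxxxx ✓), payload 000101.
Concatenate: 1110101111000101 = 0xEBC5 (16 bits → U+EBC5).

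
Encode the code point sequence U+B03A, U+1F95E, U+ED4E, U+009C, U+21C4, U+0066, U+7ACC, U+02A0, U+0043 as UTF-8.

U+B03A: 3-byte form → EB 80 BA.
U+1F95E: 4-byte form → F0 9F A5 9E.
U+ED4E: 3-byte form → EE B5 8E.
U+009C: 2-byte form → C2 9C.
U+21C4: 3-byte form → E2 87 84.
U+0066: 1-byte form → 66.
U+7ACC: 3-byte form → E7 AB 8C.
U+02A0: 2-byte form → CA A0.
U+0043: 1-byte form → 43.
Concatenated (22 bytes): EB 80 BA F0 9F A5 9E EE B5 8E C2 9C E2 87 84 66 E7 AB 8C CA A0 43.

EB 80 BA F0 9F A5 9E EE B5 8E C2 9C E2 87 84 66 E7 AB 8C CA A0 43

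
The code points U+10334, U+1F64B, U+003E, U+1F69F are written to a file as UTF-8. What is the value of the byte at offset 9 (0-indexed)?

U+10334 → 4-byte form F0 90 8C B4 at offsets 0–3.
U+1F64B → 4-byte form F0 9F 99 8B at offsets 4–7.
U+003E → 1-byte form 3E at offsets 8–8.
U+1F69F → 4-byte form F0 9F 9A 9F at offsets 9–12.
Offset 9 falls in char 4's range; it's byte 1 of F0 9F 9A 9F = 0xF0.

0xF0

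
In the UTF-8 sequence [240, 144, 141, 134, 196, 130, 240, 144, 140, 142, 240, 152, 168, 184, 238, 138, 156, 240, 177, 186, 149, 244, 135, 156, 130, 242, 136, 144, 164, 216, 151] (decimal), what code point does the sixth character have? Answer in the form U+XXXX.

U+31E95

Offset 0: leading byte 0xF0 = 11110000 → 4-byte char #1 = F0 90 8D 86.
Offset 4: leading byte 0xC4 = 11000100 → 2-byte char #2 = C4 82.
Offset 6: leading byte 0xF0 = 11110000 → 4-byte char #3 = F0 90 8C 8E.
Offset 10: leading byte 0xF0 = 11110000 → 4-byte char #4 = F0 98 A8 B8.
Offset 14: leading byte 0xEE = 11101110 → 3-byte char #5 = EE 8A 9C.
Offset 17: leading byte 0xF0 = 11110000 → 4-byte char #6 = F0 B1 BA 95.
Leading byte 0xF0 = 11110000 matches 11110xxx → 4-byte sequence.
Byte 1: 0xF0 = 11110000, payload 000 (3 bits).
Byte 2: 0xB1 = 10110001 (10xxxxxx ✓), payload 110001.
Byte 3: 0xBA = 10111010 (10xxxxxx ✓), payload 111010.
Byte 4: 0x95 = 10010101 (10xxxxxx ✓), payload 010101.
Concatenate: 000110001111010010101 = 0x31E95 (21 bits → U+31E95).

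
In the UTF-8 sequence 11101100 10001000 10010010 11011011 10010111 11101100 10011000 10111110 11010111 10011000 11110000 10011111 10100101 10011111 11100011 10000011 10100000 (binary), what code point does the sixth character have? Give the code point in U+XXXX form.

U+30E0

Offset 0: leading byte 0xEC = 11101100 → 3-byte char #1 = EC 88 92.
Offset 3: leading byte 0xDB = 11011011 → 2-byte char #2 = DB 97.
Offset 5: leading byte 0xEC = 11101100 → 3-byte char #3 = EC 98 BE.
Offset 8: leading byte 0xD7 = 11010111 → 2-byte char #4 = D7 98.
Offset 10: leading byte 0xF0 = 11110000 → 4-byte char #5 = F0 9F A5 9F.
Offset 14: leading byte 0xE3 = 11100011 → 3-byte char #6 = E3 83 A0.
Leading byte 0xE3 = 11100011 matches 1110xxxx → 3-byte sequence.
Byte 1: 0xE3 = 11100011, payload 0011 (4 bits).
Byte 2: 0x83 = 10000011 (10xxxxxx ✓), payload 000011.
Byte 3: 0xA0 = 10100000 (10xxxxxx ✓), payload 100000.
Concatenate: 0011000011100000 = 0x30E0 (16 bits → U+30E0).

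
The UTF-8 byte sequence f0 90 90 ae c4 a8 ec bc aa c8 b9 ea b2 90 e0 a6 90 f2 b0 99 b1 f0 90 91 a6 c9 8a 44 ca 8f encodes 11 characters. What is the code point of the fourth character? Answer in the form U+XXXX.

U+0239

Offset 0: leading byte 0xF0 = 11110000 → 4-byte char #1 = F0 90 90 AE.
Offset 4: leading byte 0xC4 = 11000100 → 2-byte char #2 = C4 A8.
Offset 6: leading byte 0xEC = 11101100 → 3-byte char #3 = EC BC AA.
Offset 9: leading byte 0xC8 = 11001000 → 2-byte char #4 = C8 B9.
Leading byte 0xC8 = 11001000 matches 110xxxxx → 2-byte sequence.
Byte 1: 0xC8 = 11001000, payload 01000 (5 bits).
Byte 2: 0xB9 = 10111001 (10xxxxxx ✓), payload 111001.
Concatenate: 01000111001 = 0x239 (11 bits → U+0239).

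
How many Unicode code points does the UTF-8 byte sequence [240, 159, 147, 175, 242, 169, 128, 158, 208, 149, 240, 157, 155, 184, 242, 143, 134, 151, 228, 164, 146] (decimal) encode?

Byte at offset 0: 0xF0 = 11110000 → 4-byte char (#1). Advance 4.
Byte at offset 4: 0xF2 = 11110010 → 4-byte char (#2). Advance 4.
Byte at offset 8: 0xD0 = 11010000 → 2-byte char (#3). Advance 2.
Byte at offset 10: 0xF0 = 11110000 → 4-byte char (#4). Advance 4.
Byte at offset 14: 0xF2 = 11110010 → 4-byte char (#5). Advance 4.
Byte at offset 18: 0xE4 = 11100100 → 3-byte char (#6). Advance 3.
Reached end at offset 21 after 6 code points.

6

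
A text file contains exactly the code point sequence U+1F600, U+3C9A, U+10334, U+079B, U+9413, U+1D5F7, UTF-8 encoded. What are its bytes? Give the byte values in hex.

F0 9F 98 80 E3 B2 9A F0 90 8C B4 DE 9B E9 90 93 F0 9D 97 B7

U+1F600: 4-byte form → F0 9F 98 80.
U+3C9A: 3-byte form → E3 B2 9A.
U+10334: 4-byte form → F0 90 8C B4.
U+079B: 2-byte form → DE 9B.
U+9413: 3-byte form → E9 90 93.
U+1D5F7: 4-byte form → F0 9D 97 B7.
Concatenated (20 bytes): F0 9F 98 80 E3 B2 9A F0 90 8C B4 DE 9B E9 90 93 F0 9D 97 B7.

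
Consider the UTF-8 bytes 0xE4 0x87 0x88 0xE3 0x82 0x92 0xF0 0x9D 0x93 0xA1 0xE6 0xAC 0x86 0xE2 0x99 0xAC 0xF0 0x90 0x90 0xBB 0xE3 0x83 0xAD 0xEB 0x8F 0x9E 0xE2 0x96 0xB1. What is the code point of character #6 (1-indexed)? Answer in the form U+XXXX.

U+1043B

Offset 0: leading byte 0xE4 = 11100100 → 3-byte char #1 = E4 87 88.
Offset 3: leading byte 0xE3 = 11100011 → 3-byte char #2 = E3 82 92.
Offset 6: leading byte 0xF0 = 11110000 → 4-byte char #3 = F0 9D 93 A1.
Offset 10: leading byte 0xE6 = 11100110 → 3-byte char #4 = E6 AC 86.
Offset 13: leading byte 0xE2 = 11100010 → 3-byte char #5 = E2 99 AC.
Offset 16: leading byte 0xF0 = 11110000 → 4-byte char #6 = F0 90 90 BB.
Leading byte 0xF0 = 11110000 matches 11110xxx → 4-byte sequence.
Byte 1: 0xF0 = 11110000, payload 000 (3 bits).
Byte 2: 0x90 = 10010000 (10xxxxxx ✓), payload 010000.
Byte 3: 0x90 = 10010000 (10xxxxxx ✓), payload 010000.
Byte 4: 0xBB = 10111011 (10xxxxxx ✓), payload 111011.
Concatenate: 000010000010000111011 = 0x1043B (21 bits → U+1043B).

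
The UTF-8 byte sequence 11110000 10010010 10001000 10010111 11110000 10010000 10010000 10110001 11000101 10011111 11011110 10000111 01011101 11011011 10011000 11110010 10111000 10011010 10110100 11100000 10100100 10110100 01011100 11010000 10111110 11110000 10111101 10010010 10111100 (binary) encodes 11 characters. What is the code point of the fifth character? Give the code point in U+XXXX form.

Offset 0: leading byte 0xF0 = 11110000 → 4-byte char #1 = F0 92 88 97.
Offset 4: leading byte 0xF0 = 11110000 → 4-byte char #2 = F0 90 90 B1.
Offset 8: leading byte 0xC5 = 11000101 → 2-byte char #3 = C5 9F.
Offset 10: leading byte 0xDE = 11011110 → 2-byte char #4 = DE 87.
Offset 12: leading byte 0x5D = 01011101 → 1-byte char #5 = 5D.
Leading byte 0x5D = 01011101 matches 0xxxxxxx → 1-byte sequence.
Byte 1: 0x5D = 01011101, payload 1011101 (7 bits).
Concatenate: 1011101 = 0x5D (7 bits → U+005D).

U+005D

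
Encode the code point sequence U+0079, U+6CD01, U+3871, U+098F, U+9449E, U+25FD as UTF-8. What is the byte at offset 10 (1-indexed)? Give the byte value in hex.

0xA6

1-indexed offset 10 is 0-indexed offset 9.
U+0079 → 1-byte form 79 at offsets 0–0.
U+6CD01 → 4-byte form F1 AC B4 81 at offsets 1–4.
U+3871 → 3-byte form E3 A1 B1 at offsets 5–7.
U+098F → 3-byte form E0 A6 8F at offsets 8–10.
Offset 9 falls in char 4's range; it's byte 2 of E0 A6 8F = 0xA6.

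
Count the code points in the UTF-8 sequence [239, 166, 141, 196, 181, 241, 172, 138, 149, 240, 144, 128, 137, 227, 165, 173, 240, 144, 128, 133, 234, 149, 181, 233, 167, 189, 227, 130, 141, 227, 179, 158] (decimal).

10

Byte at offset 0: 0xEF = 11101111 → 3-byte char (#1). Advance 3.
Byte at offset 3: 0xC4 = 11000100 → 2-byte char (#2). Advance 2.
Byte at offset 5: 0xF1 = 11110001 → 4-byte char (#3). Advance 4.
Byte at offset 9: 0xF0 = 11110000 → 4-byte char (#4). Advance 4.
Byte at offset 13: 0xE3 = 11100011 → 3-byte char (#5). Advance 3.
Byte at offset 16: 0xF0 = 11110000 → 4-byte char (#6). Advance 4.
Byte at offset 20: 0xEA = 11101010 → 3-byte char (#7). Advance 3.
Byte at offset 23: 0xE9 = 11101001 → 3-byte char (#8). Advance 3.
Byte at offset 26: 0xE3 = 11100011 → 3-byte char (#9). Advance 3.
Byte at offset 29: 0xE3 = 11100011 → 3-byte char (#10). Advance 3.
Reached end at offset 32 after 10 code points.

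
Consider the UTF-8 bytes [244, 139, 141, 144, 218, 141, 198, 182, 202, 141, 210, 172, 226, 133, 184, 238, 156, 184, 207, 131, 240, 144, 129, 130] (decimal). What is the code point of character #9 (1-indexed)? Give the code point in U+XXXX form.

Offset 0: leading byte 0xF4 = 11110100 → 4-byte char #1 = F4 8B 8D 90.
Offset 4: leading byte 0xDA = 11011010 → 2-byte char #2 = DA 8D.
Offset 6: leading byte 0xC6 = 11000110 → 2-byte char #3 = C6 B6.
Offset 8: leading byte 0xCA = 11001010 → 2-byte char #4 = CA 8D.
Offset 10: leading byte 0xD2 = 11010010 → 2-byte char #5 = D2 AC.
Offset 12: leading byte 0xE2 = 11100010 → 3-byte char #6 = E2 85 B8.
Offset 15: leading byte 0xEE = 11101110 → 3-byte char #7 = EE 9C B8.
Offset 18: leading byte 0xCF = 11001111 → 2-byte char #8 = CF 83.
Offset 20: leading byte 0xF0 = 11110000 → 4-byte char #9 = F0 90 81 82.
Leading byte 0xF0 = 11110000 matches 11110xxx → 4-byte sequence.
Byte 1: 0xF0 = 11110000, payload 000 (3 bits).
Byte 2: 0x90 = 10010000 (10xxxxxx ✓), payload 010000.
Byte 3: 0x81 = 10000001 (10xxxxxx ✓), payload 000001.
Byte 4: 0x82 = 10000010 (10xxxxxx ✓), payload 000010.
Concatenate: 000010000000001000010 = 0x10042 (21 bits → U+10042).

U+10042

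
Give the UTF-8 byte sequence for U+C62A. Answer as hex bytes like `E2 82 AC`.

U+C62A = 0xC62A = 50730 decimal. In range U+0800–U+FFFF → 3-byte form: 1110xxxx 10xxxxxx 10xxxxxx.
Binary (16 bits): 1100011000101010.
Split 4+6+6: 1100 | 011000 | 101010.
Byte 1: 11101100 = 0xEC.
Byte 2: 10011000 = 0x98.
Byte 3: 10101010 = 0xAA.

EC 98 AA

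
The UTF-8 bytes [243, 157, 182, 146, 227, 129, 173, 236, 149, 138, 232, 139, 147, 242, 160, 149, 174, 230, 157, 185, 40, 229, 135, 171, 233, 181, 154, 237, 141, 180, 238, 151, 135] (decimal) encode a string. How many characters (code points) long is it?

Byte at offset 0: 0xF3 = 11110011 → 4-byte char (#1). Advance 4.
Byte at offset 4: 0xE3 = 11100011 → 3-byte char (#2). Advance 3.
Byte at offset 7: 0xEC = 11101100 → 3-byte char (#3). Advance 3.
Byte at offset 10: 0xE8 = 11101000 → 3-byte char (#4). Advance 3.
Byte at offset 13: 0xF2 = 11110010 → 4-byte char (#5). Advance 4.
Byte at offset 17: 0xE6 = 11100110 → 3-byte char (#6). Advance 3.
Byte at offset 20: 0x28 = 00101000 → 1-byte char (#7). Advance 1.
Byte at offset 21: 0xE5 = 11100101 → 3-byte char (#8). Advance 3.
Byte at offset 24: 0xE9 = 11101001 → 3-byte char (#9). Advance 3.
Byte at offset 27: 0xED = 11101101 → 3-byte char (#10). Advance 3.
Byte at offset 30: 0xEE = 11101110 → 3-byte char (#11). Advance 3.
Reached end at offset 33 after 11 code points.

11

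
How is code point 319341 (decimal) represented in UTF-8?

F1 8D BD AD

U+4DF6D = 0x4DF6D = 319341 decimal. In range U+10000–U+10FFFF → 4-byte form: 11110xxx 10xxxxxx 10xxxxxx 10xxxxxx.
Binary (21 bits): 001001101111101101101.
Split 3+6+6+6: 001 | 001101 | 111101 | 101101.
Byte 1: 11110001 = 0xF1.
Byte 2: 10001101 = 0x8D.
Byte 3: 10111101 = 0xBD.
Byte 4: 10101101 = 0xAD.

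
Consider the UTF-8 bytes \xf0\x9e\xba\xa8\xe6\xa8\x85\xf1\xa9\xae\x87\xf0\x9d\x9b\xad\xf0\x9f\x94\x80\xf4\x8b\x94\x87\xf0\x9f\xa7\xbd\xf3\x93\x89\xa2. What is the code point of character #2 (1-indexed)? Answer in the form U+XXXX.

U+6A05

Offset 0: leading byte 0xF0 = 11110000 → 4-byte char #1 = F0 9E BA A8.
Offset 4: leading byte 0xE6 = 11100110 → 3-byte char #2 = E6 A8 85.
Leading byte 0xE6 = 11100110 matches 1110xxxx → 3-byte sequence.
Byte 1: 0xE6 = 11100110, payload 0110 (4 bits).
Byte 2: 0xA8 = 10101000 (10xxxxxx ✓), payload 101000.
Byte 3: 0x85 = 10000101 (10xxxxxx ✓), payload 000101.
Concatenate: 0110101000000101 = 0x6A05 (16 bits → U+6A05).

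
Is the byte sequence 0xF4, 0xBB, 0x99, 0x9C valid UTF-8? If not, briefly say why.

invalid (encodes a value above U+10FFFF)

Leading byte 0xF4 = 11110100 → 4-byte form.
Payload = 0x13B65C, which exceeds U+10FFFF, the maximum Unicode code point. (Leading bytes F5–FF, or F4 followed by ≥ 0x90, are invalid.)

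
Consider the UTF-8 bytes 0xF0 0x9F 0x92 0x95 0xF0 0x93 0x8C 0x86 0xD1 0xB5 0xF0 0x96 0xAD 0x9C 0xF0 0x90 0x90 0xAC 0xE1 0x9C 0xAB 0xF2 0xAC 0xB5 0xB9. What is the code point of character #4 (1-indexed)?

Offset 0: leading byte 0xF0 = 11110000 → 4-byte char #1 = F0 9F 92 95.
Offset 4: leading byte 0xF0 = 11110000 → 4-byte char #2 = F0 93 8C 86.
Offset 8: leading byte 0xD1 = 11010001 → 2-byte char #3 = D1 B5.
Offset 10: leading byte 0xF0 = 11110000 → 4-byte char #4 = F0 96 AD 9C.
Leading byte 0xF0 = 11110000 matches 11110xxx → 4-byte sequence.
Byte 1: 0xF0 = 11110000, payload 000 (3 bits).
Byte 2: 0x96 = 10010110 (10xxxxxx ✓), payload 010110.
Byte 3: 0xAD = 10101101 (10xxxxxx ✓), payload 101101.
Byte 4: 0x9C = 10011100 (10xxxxxx ✓), payload 011100.
Concatenate: 000010110101101011100 = 0x16B5C (21 bits → U+16B5C).

U+16B5C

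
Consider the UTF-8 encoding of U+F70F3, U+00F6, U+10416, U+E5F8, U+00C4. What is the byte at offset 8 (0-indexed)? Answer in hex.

U+F70F3 → 4-byte form F3 B7 83 B3 at offsets 0–3.
U+00F6 → 2-byte form C3 B6 at offsets 4–5.
U+10416 → 4-byte form F0 90 90 96 at offsets 6–9.
Offset 8 falls in char 3's range; it's byte 3 of F0 90 90 96 = 0x90.

0x90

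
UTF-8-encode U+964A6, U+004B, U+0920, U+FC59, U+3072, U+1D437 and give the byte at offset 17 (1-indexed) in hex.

1-indexed offset 17 is 0-indexed offset 16.
U+964A6 → 4-byte form F2 96 92 A6 at offsets 0–3.
U+004B → 1-byte form 4B at offsets 4–4.
U+0920 → 3-byte form E0 A4 A0 at offsets 5–7.
U+FC59 → 3-byte form EF B1 99 at offsets 8–10.
U+3072 → 3-byte form E3 81 B2 at offsets 11–13.
U+1D437 → 4-byte form F0 9D 90 B7 at offsets 14–17.
Offset 16 falls in char 6's range; it's byte 3 of F0 9D 90 B7 = 0x90.

0x90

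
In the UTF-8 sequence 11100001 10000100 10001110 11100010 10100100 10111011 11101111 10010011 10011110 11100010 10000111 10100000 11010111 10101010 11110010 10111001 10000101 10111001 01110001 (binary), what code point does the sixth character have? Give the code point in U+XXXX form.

Offset 0: leading byte 0xE1 = 11100001 → 3-byte char #1 = E1 84 8E.
Offset 3: leading byte 0xE2 = 11100010 → 3-byte char #2 = E2 A4 BB.
Offset 6: leading byte 0xEF = 11101111 → 3-byte char #3 = EF 93 9E.
Offset 9: leading byte 0xE2 = 11100010 → 3-byte char #4 = E2 87 A0.
Offset 12: leading byte 0xD7 = 11010111 → 2-byte char #5 = D7 AA.
Offset 14: leading byte 0xF2 = 11110010 → 4-byte char #6 = F2 B9 85 B9.
Leading byte 0xF2 = 11110010 matches 11110xxx → 4-byte sequence.
Byte 1: 0xF2 = 11110010, payload 010 (3 bits).
Byte 2: 0xB9 = 10111001 (10xxxxxx ✓), payload 111001.
Byte 3: 0x85 = 10000101 (10xxxxxx ✓), payload 000101.
Byte 4: 0xB9 = 10111001 (10xxxxxx ✓), payload 111001.
Concatenate: 010111001000101111001 = 0xB9179 (21 bits → U+B9179).

U+B9179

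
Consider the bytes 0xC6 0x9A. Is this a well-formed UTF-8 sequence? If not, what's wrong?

Leading byte 0xC6 = 11000110 → 2-byte form.
Continuation bytes 0x9A=10011010 all match 10xxxxxx.
Decoded value 0x19A is ≥ 0x80 (shortest form) and not a surrogate.

valid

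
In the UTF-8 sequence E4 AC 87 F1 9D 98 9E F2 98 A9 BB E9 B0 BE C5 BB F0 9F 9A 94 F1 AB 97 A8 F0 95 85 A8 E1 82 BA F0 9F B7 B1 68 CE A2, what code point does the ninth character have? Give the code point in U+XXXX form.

Offset 0: leading byte 0xE4 = 11100100 → 3-byte char #1 = E4 AC 87.
Offset 3: leading byte 0xF1 = 11110001 → 4-byte char #2 = F1 9D 98 9E.
Offset 7: leading byte 0xF2 = 11110010 → 4-byte char #3 = F2 98 A9 BB.
Offset 11: leading byte 0xE9 = 11101001 → 3-byte char #4 = E9 B0 BE.
Offset 14: leading byte 0xC5 = 11000101 → 2-byte char #5 = C5 BB.
Offset 16: leading byte 0xF0 = 11110000 → 4-byte char #6 = F0 9F 9A 94.
Offset 20: leading byte 0xF1 = 11110001 → 4-byte char #7 = F1 AB 97 A8.
Offset 24: leading byte 0xF0 = 11110000 → 4-byte char #8 = F0 95 85 A8.
Offset 28: leading byte 0xE1 = 11100001 → 3-byte char #9 = E1 82 BA.
Leading byte 0xE1 = 11100001 matches 1110xxxx → 3-byte sequence.
Byte 1: 0xE1 = 11100001, payload 0001 (4 bits).
Byte 2: 0x82 = 10000010 (10xxxxxx ✓), payload 000010.
Byte 3: 0xBA = 10111010 (10xxxxxx ✓), payload 111010.
Concatenate: 0001000010111010 = 0x10BA (16 bits → U+10BA).

U+10BA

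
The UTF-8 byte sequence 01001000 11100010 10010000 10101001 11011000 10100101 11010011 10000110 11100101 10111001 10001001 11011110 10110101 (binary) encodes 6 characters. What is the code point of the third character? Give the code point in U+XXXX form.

U+0625

Offset 0: leading byte 0x48 = 01001000 → 1-byte char #1 = 48.
Offset 1: leading byte 0xE2 = 11100010 → 3-byte char #2 = E2 90 A9.
Offset 4: leading byte 0xD8 = 11011000 → 2-byte char #3 = D8 A5.
Leading byte 0xD8 = 11011000 matches 110xxxxx → 2-byte sequence.
Byte 1: 0xD8 = 11011000, payload 11000 (5 bits).
Byte 2: 0xA5 = 10100101 (10xxxxxx ✓), payload 100101.
Concatenate: 11000100101 = 0x625 (11 bits → U+0625).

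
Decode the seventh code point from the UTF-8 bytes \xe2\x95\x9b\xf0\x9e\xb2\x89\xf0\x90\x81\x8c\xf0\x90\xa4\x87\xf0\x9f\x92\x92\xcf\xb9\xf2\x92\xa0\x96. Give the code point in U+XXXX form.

U+92816

Offset 0: leading byte 0xE2 = 11100010 → 3-byte char #1 = E2 95 9B.
Offset 3: leading byte 0xF0 = 11110000 → 4-byte char #2 = F0 9E B2 89.
Offset 7: leading byte 0xF0 = 11110000 → 4-byte char #3 = F0 90 81 8C.
Offset 11: leading byte 0xF0 = 11110000 → 4-byte char #4 = F0 90 A4 87.
Offset 15: leading byte 0xF0 = 11110000 → 4-byte char #5 = F0 9F 92 92.
Offset 19: leading byte 0xCF = 11001111 → 2-byte char #6 = CF B9.
Offset 21: leading byte 0xF2 = 11110010 → 4-byte char #7 = F2 92 A0 96.
Leading byte 0xF2 = 11110010 matches 11110xxx → 4-byte sequence.
Byte 1: 0xF2 = 11110010, payload 010 (3 bits).
Byte 2: 0x92 = 10010010 (10xxxxxx ✓), payload 010010.
Byte 3: 0xA0 = 10100000 (10xxxxxx ✓), payload 100000.
Byte 4: 0x96 = 10010110 (10xxxxxx ✓), payload 010110.
Concatenate: 010010010100000010110 = 0x92816 (21 bits → U+92816).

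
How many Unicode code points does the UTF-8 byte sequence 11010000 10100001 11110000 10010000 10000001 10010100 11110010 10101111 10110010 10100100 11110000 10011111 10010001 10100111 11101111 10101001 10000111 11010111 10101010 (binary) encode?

Byte at offset 0: 0xD0 = 11010000 → 2-byte char (#1). Advance 2.
Byte at offset 2: 0xF0 = 11110000 → 4-byte char (#2). Advance 4.
Byte at offset 6: 0xF2 = 11110010 → 4-byte char (#3). Advance 4.
Byte at offset 10: 0xF0 = 11110000 → 4-byte char (#4). Advance 4.
Byte at offset 14: 0xEF = 11101111 → 3-byte char (#5). Advance 3.
Byte at offset 17: 0xD7 = 11010111 → 2-byte char (#6). Advance 2.
Reached end at offset 19 after 6 code points.

6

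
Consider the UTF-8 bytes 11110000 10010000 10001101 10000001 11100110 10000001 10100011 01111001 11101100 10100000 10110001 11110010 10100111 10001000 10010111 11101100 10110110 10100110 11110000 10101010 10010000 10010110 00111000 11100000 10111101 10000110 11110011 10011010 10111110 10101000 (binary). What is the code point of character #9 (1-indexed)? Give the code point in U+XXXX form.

Offset 0: leading byte 0xF0 = 11110000 → 4-byte char #1 = F0 90 8D 81.
Offset 4: leading byte 0xE6 = 11100110 → 3-byte char #2 = E6 81 A3.
Offset 7: leading byte 0x79 = 01111001 → 1-byte char #3 = 79.
Offset 8: leading byte 0xEC = 11101100 → 3-byte char #4 = EC A0 B1.
Offset 11: leading byte 0xF2 = 11110010 → 4-byte char #5 = F2 A7 88 97.
Offset 15: leading byte 0xEC = 11101100 → 3-byte char #6 = EC B6 A6.
Offset 18: leading byte 0xF0 = 11110000 → 4-byte char #7 = F0 AA 90 96.
Offset 22: leading byte 0x38 = 00111000 → 1-byte char #8 = 38.
Offset 23: leading byte 0xE0 = 11100000 → 3-byte char #9 = E0 BD 86.
Leading byte 0xE0 = 11100000 matches 1110xxxx → 3-byte sequence.
Byte 1: 0xE0 = 11100000, payload 0000 (4 bits).
Byte 2: 0xBD = 10111101 (10xxxxxx ✓), payload 111101.
Byte 3: 0x86 = 10000110 (10xxxxxx ✓), payload 000110.
Concatenate: 0000111101000110 = 0xF46 (16 bits → U+0F46).

U+0F46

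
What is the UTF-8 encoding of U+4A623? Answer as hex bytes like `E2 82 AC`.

U+4A623 = 0x4A623 = 304675 decimal. In range U+10000–U+10FFFF → 4-byte form: 11110xxx 10xxxxxx 10xxxxxx 10xxxxxx.
Binary (21 bits): 001001010011000100011.
Split 3+6+6+6: 001 | 001010 | 011000 | 100011.
Byte 1: 11110001 = 0xF1.
Byte 2: 10001010 = 0x8A.
Byte 3: 10011000 = 0x98.
Byte 4: 10100011 = 0xA3.

F1 8A 98 A3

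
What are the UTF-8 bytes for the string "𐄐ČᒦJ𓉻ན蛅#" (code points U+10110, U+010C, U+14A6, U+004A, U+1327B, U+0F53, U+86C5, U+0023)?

F0 90 84 90 C4 8C E1 92 A6 4A F0 93 89 BB E0 BD 93 E8 9B 85 23

U+10110: 4-byte form → F0 90 84 90.
U+010C: 2-byte form → C4 8C.
U+14A6: 3-byte form → E1 92 A6.
U+004A: 1-byte form → 4A.
U+1327B: 4-byte form → F0 93 89 BB.
U+0F53: 3-byte form → E0 BD 93.
U+86C5: 3-byte form → E8 9B 85.
U+0023: 1-byte form → 23.
Concatenated (21 bytes): F0 90 84 90 C4 8C E1 92 A6 4A F0 93 89 BB E0 BD 93 E8 9B 85 23.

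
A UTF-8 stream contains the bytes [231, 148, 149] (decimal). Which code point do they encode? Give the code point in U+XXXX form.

Leading byte 0xE7 = 11100111 matches 1110xxxx → 3-byte sequence.
Byte 1: 0xE7 = 11100111, payload 0111 (4 bits).
Byte 2: 0x94 = 10010100 (10xxxxxx ✓), payload 010100.
Byte 3: 0x95 = 10010101 (10xxxxxx ✓), payload 010101.
Concatenate: 0111010100010101 = 0x7515 (16 bits → U+7515).

U+7515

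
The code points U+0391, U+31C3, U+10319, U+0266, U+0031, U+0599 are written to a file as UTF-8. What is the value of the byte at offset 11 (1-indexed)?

0xA6

1-indexed offset 11 is 0-indexed offset 10.
U+0391 → 2-byte form CE 91 at offsets 0–1.
U+31C3 → 3-byte form E3 87 83 at offsets 2–4.
U+10319 → 4-byte form F0 90 8C 99 at offsets 5–8.
U+0266 → 2-byte form C9 A6 at offsets 9–10.
Offset 10 falls in char 4's range; it's byte 2 of C9 A6 = 0xA6.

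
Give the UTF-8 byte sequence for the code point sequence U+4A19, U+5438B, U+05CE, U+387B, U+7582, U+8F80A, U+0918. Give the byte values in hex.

U+4A19: 3-byte form → E4 A8 99.
U+5438B: 4-byte form → F1 94 8E 8B.
U+05CE: 2-byte form → D7 8E.
U+387B: 3-byte form → E3 A1 BB.
U+7582: 3-byte form → E7 96 82.
U+8F80A: 4-byte form → F2 8F A0 8A.
U+0918: 3-byte form → E0 A4 98.
Concatenated (22 bytes): E4 A8 99 F1 94 8E 8B D7 8E E3 A1 BB E7 96 82 F2 8F A0 8A E0 A4 98.

E4 A8 99 F1 94 8E 8B D7 8E E3 A1 BB E7 96 82 F2 8F A0 8A E0 A4 98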